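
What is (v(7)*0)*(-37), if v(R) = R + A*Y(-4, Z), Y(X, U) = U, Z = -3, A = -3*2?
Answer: 0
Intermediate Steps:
A = -6
v(R) = 18 + R (v(R) = R - 6*(-3) = R + 18 = 18 + R)
(v(7)*0)*(-37) = ((18 + 7)*0)*(-37) = (25*0)*(-37) = 0*(-37) = 0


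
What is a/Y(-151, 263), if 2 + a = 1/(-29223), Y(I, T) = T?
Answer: -58447/7685649 ≈ -0.0076047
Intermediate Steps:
a = -58447/29223 (a = -2 + 1/(-29223) = -2 - 1/29223 = -58447/29223 ≈ -2.0000)
a/Y(-151, 263) = -58447/29223/263 = -58447/29223*1/263 = -58447/7685649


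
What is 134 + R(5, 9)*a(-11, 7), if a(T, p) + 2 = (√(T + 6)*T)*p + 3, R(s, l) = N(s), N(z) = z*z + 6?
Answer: 165 - 2387*I*√5 ≈ 165.0 - 5337.5*I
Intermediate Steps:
N(z) = 6 + z² (N(z) = z² + 6 = 6 + z²)
R(s, l) = 6 + s²
a(T, p) = 1 + T*p*√(6 + T) (a(T, p) = -2 + ((√(T + 6)*T)*p + 3) = -2 + ((√(6 + T)*T)*p + 3) = -2 + ((T*√(6 + T))*p + 3) = -2 + (T*p*√(6 + T) + 3) = -2 + (3 + T*p*√(6 + T)) = 1 + T*p*√(6 + T))
134 + R(5, 9)*a(-11, 7) = 134 + (6 + 5²)*(1 - 11*7*√(6 - 11)) = 134 + (6 + 25)*(1 - 11*7*√(-5)) = 134 + 31*(1 - 11*7*I*√5) = 134 + 31*(1 - 77*I*√5) = 134 + (31 - 2387*I*√5) = 165 - 2387*I*√5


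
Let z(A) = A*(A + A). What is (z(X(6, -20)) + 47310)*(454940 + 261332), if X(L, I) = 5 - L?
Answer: 33888260864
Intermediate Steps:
z(A) = 2*A² (z(A) = A*(2*A) = 2*A²)
(z(X(6, -20)) + 47310)*(454940 + 261332) = (2*(5 - 1*6)² + 47310)*(454940 + 261332) = (2*(5 - 6)² + 47310)*716272 = (2*(-1)² + 47310)*716272 = (2*1 + 47310)*716272 = (2 + 47310)*716272 = 47312*716272 = 33888260864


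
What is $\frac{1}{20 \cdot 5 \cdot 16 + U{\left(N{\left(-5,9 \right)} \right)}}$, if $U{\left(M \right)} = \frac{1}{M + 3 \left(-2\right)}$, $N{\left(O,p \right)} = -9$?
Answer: $\frac{15}{23999} \approx 0.00062503$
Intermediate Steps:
$U{\left(M \right)} = \frac{1}{-6 + M}$ ($U{\left(M \right)} = \frac{1}{M - 6} = \frac{1}{-6 + M}$)
$\frac{1}{20 \cdot 5 \cdot 16 + U{\left(N{\left(-5,9 \right)} \right)}} = \frac{1}{20 \cdot 5 \cdot 16 + \frac{1}{-6 - 9}} = \frac{1}{100 \cdot 16 + \frac{1}{-15}} = \frac{1}{1600 - \frac{1}{15}} = \frac{1}{\frac{23999}{15}} = \frac{15}{23999}$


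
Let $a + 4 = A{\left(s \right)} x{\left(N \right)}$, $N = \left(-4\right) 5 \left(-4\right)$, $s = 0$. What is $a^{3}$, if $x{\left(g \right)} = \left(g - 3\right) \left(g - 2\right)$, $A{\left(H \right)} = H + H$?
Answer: $-64$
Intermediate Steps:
$N = 80$ ($N = \left(-20\right) \left(-4\right) = 80$)
$A{\left(H \right)} = 2 H$
$x{\left(g \right)} = \left(-3 + g\right) \left(-2 + g\right)$
$a = -4$ ($a = -4 + 2 \cdot 0 \left(6 + 80^{2} - 400\right) = -4 + 0 \left(6 + 6400 - 400\right) = -4 + 0 \cdot 6006 = -4 + 0 = -4$)
$a^{3} = \left(-4\right)^{3} = -64$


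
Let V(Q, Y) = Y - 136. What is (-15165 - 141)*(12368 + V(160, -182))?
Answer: -184437300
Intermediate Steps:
V(Q, Y) = -136 + Y
(-15165 - 141)*(12368 + V(160, -182)) = (-15165 - 141)*(12368 + (-136 - 182)) = -15306*(12368 - 318) = -15306*12050 = -184437300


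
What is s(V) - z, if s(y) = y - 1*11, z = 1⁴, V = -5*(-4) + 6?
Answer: 14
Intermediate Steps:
V = 26 (V = 20 + 6 = 26)
z = 1
s(y) = -11 + y (s(y) = y - 11 = -11 + y)
s(V) - z = (-11 + 26) - 1*1 = 15 - 1 = 14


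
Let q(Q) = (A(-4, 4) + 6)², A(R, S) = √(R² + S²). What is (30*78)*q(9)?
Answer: 159120 + 112320*√2 ≈ 3.1796e+5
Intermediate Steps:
q(Q) = (6 + 4*√2)² (q(Q) = (√((-4)² + 4²) + 6)² = (√(16 + 16) + 6)² = (√32 + 6)² = (4*√2 + 6)² = (6 + 4*√2)²)
(30*78)*q(9) = (30*78)*(68 + 48*√2) = 2340*(68 + 48*√2) = 159120 + 112320*√2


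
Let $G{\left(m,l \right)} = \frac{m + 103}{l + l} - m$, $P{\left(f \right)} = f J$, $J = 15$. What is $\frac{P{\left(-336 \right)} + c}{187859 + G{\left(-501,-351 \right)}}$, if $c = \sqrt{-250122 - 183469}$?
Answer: $- \frac{252720}{9444937} + \frac{351 i \sqrt{433591}}{66114559} \approx -0.026757 + 0.0034958 i$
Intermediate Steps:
$P{\left(f \right)} = 15 f$ ($P{\left(f \right)} = f 15 = 15 f$)
$G{\left(m,l \right)} = - m + \frac{103 + m}{2 l}$ ($G{\left(m,l \right)} = \frac{103 + m}{2 l} - m = - m + \frac{103 + m}{2 l}$)
$c = i \sqrt{433591}$ ($c = \sqrt{-433591} = i \sqrt{433591} \approx 658.48 i$)
$\frac{P{\left(-336 \right)} + c}{187859 + G{\left(-501,-351 \right)}} = \frac{15 \left(-336\right) + i \sqrt{433591}}{187859 + \frac{103 - 501 - \left(-702\right) \left(-501\right)}{2 \left(-351\right)}} = \frac{-5040 + i \sqrt{433591}}{187859 + \frac{1}{2} \left(- \frac{1}{351}\right) \left(103 - 501 - 351702\right)} = \frac{-5040 + i \sqrt{433591}}{187859 + \frac{1}{2} \left(- \frac{1}{351}\right) \left(-352100\right)} = \frac{-5040 + i \sqrt{433591}}{187859 + \frac{176050}{351}} = \frac{-5040 + i \sqrt{433591}}{\frac{66114559}{351}} = \left(-5040 + i \sqrt{433591}\right) \frac{351}{66114559} = - \frac{252720}{9444937} + \frac{351 i \sqrt{433591}}{66114559}$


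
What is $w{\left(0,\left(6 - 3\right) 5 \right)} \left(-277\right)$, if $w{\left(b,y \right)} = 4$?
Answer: $-1108$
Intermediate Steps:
$w{\left(0,\left(6 - 3\right) 5 \right)} \left(-277\right) = 4 \left(-277\right) = -1108$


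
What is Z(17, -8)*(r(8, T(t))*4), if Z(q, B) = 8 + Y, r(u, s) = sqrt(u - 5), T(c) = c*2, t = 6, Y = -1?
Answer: 28*sqrt(3) ≈ 48.497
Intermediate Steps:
T(c) = 2*c
r(u, s) = sqrt(-5 + u)
Z(q, B) = 7 (Z(q, B) = 8 - 1 = 7)
Z(17, -8)*(r(8, T(t))*4) = 7*(sqrt(-5 + 8)*4) = 7*(sqrt(3)*4) = 7*(4*sqrt(3)) = 28*sqrt(3)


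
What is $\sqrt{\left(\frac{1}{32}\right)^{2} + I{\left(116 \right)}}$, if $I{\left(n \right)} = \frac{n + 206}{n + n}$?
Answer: $\frac{\sqrt{1196105}}{928} \approx 1.1785$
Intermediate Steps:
$I{\left(n \right)} = \frac{206 + n}{2 n}$
$\sqrt{\left(\frac{1}{32}\right)^{2} + I{\left(116 \right)}} = \sqrt{\left(\frac{1}{32}\right)^{2} + \frac{206 + 116}{2 \cdot 116}} = \sqrt{\left(\frac{1}{32}\right)^{2} + \frac{1}{2} \cdot \frac{1}{116} \cdot 322} = \sqrt{\frac{1}{1024} + \frac{161}{116}} = \sqrt{\frac{41245}{29696}} = \frac{\sqrt{1196105}}{928}$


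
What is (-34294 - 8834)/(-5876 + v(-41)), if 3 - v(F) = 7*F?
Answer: 7188/931 ≈ 7.7207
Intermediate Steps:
v(F) = 3 - 7*F
(-34294 - 8834)/(-5876 + v(-41)) = (-34294 - 8834)/(-5876 + (3 - 7*(-41))) = -43128/(-5876 + (3 + 287)) = -43128/(-5876 + 290) = -43128/(-5586) = -43128*(-1/5586) = 7188/931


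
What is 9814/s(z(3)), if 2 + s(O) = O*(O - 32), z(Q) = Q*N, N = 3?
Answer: -9814/209 ≈ -46.957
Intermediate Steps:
z(Q) = 3*Q (z(Q) = Q*3 = 3*Q)
s(O) = -2 + O*(-32 + O) (s(O) = -2 + O*(O - 32) = -2 + O*(-32 + O))
9814/s(z(3)) = 9814/(-2 + (3*3)² - 96*3) = 9814/(-2 + 9² - 32*9) = 9814/(-2 + 81 - 288) = 9814/(-209) = 9814*(-1/209) = -9814/209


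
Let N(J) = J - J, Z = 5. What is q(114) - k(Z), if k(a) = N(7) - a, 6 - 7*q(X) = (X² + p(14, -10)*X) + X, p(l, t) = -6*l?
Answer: -499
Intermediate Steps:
N(J) = 0
q(X) = 6/7 - X²/7 + 83*X/7 (q(X) = 6/7 - ((X² + (-6*14)*X) + X)/7 = 6/7 - ((X² - 84*X) + X)/7 = 6/7 - (X² - 83*X)/7 = 6/7 + (-X²/7 + 83*X/7) = 6/7 - X²/7 + 83*X/7)
k(a) = -a (k(a) = 0 - a = -a)
q(114) - k(Z) = (6/7 - ⅐*114² + (83/7)*114) - (-1)*5 = (6/7 - ⅐*12996 + 9462/7) - 1*(-5) = (6/7 - 12996/7 + 9462/7) + 5 = -504 + 5 = -499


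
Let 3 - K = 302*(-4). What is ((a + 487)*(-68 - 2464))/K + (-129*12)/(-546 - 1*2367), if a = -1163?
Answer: 1662619548/1175881 ≈ 1413.9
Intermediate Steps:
K = 1211 (K = 3 - 302*(-4) = 3 - 1*(-1208) = 3 + 1208 = 1211)
((a + 487)*(-68 - 2464))/K + (-129*12)/(-546 - 1*2367) = ((-1163 + 487)*(-68 - 2464))/1211 + (-129*12)/(-546 - 1*2367) = -676*(-2532)*(1/1211) - 1548/(-546 - 2367) = 1711632*(1/1211) - 1548/(-2913) = 1711632/1211 - 1548*(-1/2913) = 1711632/1211 + 516/971 = 1662619548/1175881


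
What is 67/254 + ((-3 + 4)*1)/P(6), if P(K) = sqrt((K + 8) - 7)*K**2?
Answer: 67/254 + sqrt(7)/252 ≈ 0.27428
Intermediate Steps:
P(K) = K**2*sqrt(1 + K) (P(K) = sqrt((8 + K) - 7)*K**2 = sqrt(1 + K)*K**2 = K**2*sqrt(1 + K))
67/254 + ((-3 + 4)*1)/P(6) = 67/254 + ((-3 + 4)*1)/((6**2*sqrt(1 + 6))) = 67*(1/254) + (1*1)/((36*sqrt(7))) = 67/254 + 1*(sqrt(7)/252) = 67/254 + sqrt(7)/252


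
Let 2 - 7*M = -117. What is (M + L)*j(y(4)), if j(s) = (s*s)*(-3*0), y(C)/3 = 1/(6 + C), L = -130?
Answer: 0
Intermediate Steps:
M = 17 (M = 2/7 - 1/7*(-117) = 2/7 + 117/7 = 17)
y(C) = 3/(6 + C)
j(s) = 0 (j(s) = s**2*0 = 0)
(M + L)*j(y(4)) = (17 - 130)*0 = -113*0 = 0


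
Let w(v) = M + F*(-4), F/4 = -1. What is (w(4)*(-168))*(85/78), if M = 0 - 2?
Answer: -33320/13 ≈ -2563.1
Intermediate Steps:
F = -4 (F = 4*(-1) = -4)
M = -2
w(v) = 14 (w(v) = -2 - 4*(-4) = -2 + 16 = 14)
(w(4)*(-168))*(85/78) = (14*(-168))*(85/78) = -199920/78 = -2352*85/78 = -33320/13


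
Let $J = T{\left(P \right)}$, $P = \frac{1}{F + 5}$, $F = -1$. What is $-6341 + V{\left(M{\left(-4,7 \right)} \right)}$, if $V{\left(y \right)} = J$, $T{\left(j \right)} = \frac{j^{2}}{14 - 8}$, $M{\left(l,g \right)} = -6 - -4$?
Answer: $- \frac{608735}{96} \approx -6341.0$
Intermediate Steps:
$M{\left(l,g \right)} = -2$ ($M{\left(l,g \right)} = -6 + 4 = -2$)
$P = \frac{1}{4}$ ($P = \frac{1}{-1 + 5} = \frac{1}{4} \approx 0.25$)
$T{\left(j \right)} = \frac{j^{2}}{6}$
$J = \frac{1}{96}$ ($J = \frac{1}{6 \cdot 16} = \frac{1}{6} \cdot \frac{1}{16} = \frac{1}{96} \approx 0.010417$)
$V{\left(y \right)} = \frac{1}{96}$
$-6341 + V{\left(M{\left(-4,7 \right)} \right)} = -6341 + \frac{1}{96} = - \frac{608735}{96}$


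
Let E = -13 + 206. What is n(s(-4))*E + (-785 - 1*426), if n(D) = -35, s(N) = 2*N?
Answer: -7966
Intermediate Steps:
E = 193
n(s(-4))*E + (-785 - 1*426) = -35*193 + (-785 - 1*426) = -6755 + (-785 - 426) = -6755 - 1211 = -7966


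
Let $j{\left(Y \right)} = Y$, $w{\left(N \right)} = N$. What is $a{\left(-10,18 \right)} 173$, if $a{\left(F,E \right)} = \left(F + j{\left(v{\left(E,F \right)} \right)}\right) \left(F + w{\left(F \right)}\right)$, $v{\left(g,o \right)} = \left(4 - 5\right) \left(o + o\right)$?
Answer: $-34600$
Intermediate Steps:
$v{\left(g,o \right)} = - 2 o$
$a{\left(F,E \right)} = - 2 F^{2}$ ($a{\left(F,E \right)} = \left(F - 2 F\right) \left(F + F\right) = - F 2 F = - 2 F^{2}$)
$a{\left(-10,18 \right)} 173 = - 2 \left(-10\right)^{2} \cdot 173 = \left(-2\right) 100 \cdot 173 = \left(-200\right) 173 = -34600$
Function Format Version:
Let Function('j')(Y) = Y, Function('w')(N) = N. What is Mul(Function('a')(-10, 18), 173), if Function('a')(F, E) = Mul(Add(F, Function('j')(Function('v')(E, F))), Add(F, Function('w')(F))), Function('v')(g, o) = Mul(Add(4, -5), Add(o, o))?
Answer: -34600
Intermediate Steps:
Function('v')(g, o) = Mul(-2, o) (Function('v')(g, o) = Mul(-1, Mul(2, o)) = Mul(-2, o))
Function('a')(F, E) = Mul(-2, Pow(F, 2)) (Function('a')(F, E) = Mul(Add(F, Mul(-2, F)), Add(F, F)) = Mul(Mul(-1, F), Mul(2, F)) = Mul(-2, Pow(F, 2)))
Mul(Function('a')(-10, 18), 173) = Mul(Mul(-2, Pow(-10, 2)), 173) = Mul(Mul(-2, 100), 173) = Mul(-200, 173) = -34600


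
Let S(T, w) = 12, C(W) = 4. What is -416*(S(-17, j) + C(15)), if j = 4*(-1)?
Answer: -6656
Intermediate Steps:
j = -4
-416*(S(-17, j) + C(15)) = -416*(12 + 4) = -416*16 = -6656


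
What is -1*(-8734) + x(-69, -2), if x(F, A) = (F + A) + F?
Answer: 8594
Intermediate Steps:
x(F, A) = A + 2*F (x(F, A) = (A + F) + F = A + 2*F)
-1*(-8734) + x(-69, -2) = -1*(-8734) + (-2 + 2*(-69)) = 8734 + (-2 - 138) = 8734 - 140 = 8594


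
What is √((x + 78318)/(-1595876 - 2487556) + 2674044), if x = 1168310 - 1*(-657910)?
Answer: √309639699195921535/340286 ≈ 1635.3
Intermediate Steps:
x = 1826220 (x = 1168310 + 657910 = 1826220)
√((x + 78318)/(-1595876 - 2487556) + 2674044) = √((1826220 + 78318)/(-1595876 - 2487556) + 2674044) = √(1904538/(-4083432) + 2674044) = √(1904538*(-1/4083432) + 2674044) = √(-317423/680572 + 2674044) = √(1819879155745/680572) = √309639699195921535/340286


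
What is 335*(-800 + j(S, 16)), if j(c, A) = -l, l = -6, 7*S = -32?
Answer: -265990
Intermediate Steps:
S = -32/7 (S = (⅐)*(-32) = -32/7 ≈ -4.5714)
j(c, A) = 6 (j(c, A) = -1*(-6) = 6)
335*(-800 + j(S, 16)) = 335*(-800 + 6) = 335*(-794) = -265990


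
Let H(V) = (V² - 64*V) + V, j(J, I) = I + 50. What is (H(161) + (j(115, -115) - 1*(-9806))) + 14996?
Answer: 40515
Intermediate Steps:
j(J, I) = 50 + I
H(V) = V² - 63*V
(H(161) + (j(115, -115) - 1*(-9806))) + 14996 = (161*(-63 + 161) + ((50 - 115) - 1*(-9806))) + 14996 = (161*98 + (-65 + 9806)) + 14996 = (15778 + 9741) + 14996 = 25519 + 14996 = 40515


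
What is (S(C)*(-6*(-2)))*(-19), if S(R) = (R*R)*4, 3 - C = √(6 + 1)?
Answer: -14592 + 5472*√7 ≈ -114.45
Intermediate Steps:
C = 3 - √7 (C = 3 - √(6 + 1) = 3 - √7 ≈ 0.35425)
S(R) = 4*R² (S(R) = R²*4 = 4*R²)
(S(C)*(-6*(-2)))*(-19) = ((4*(3 - √7)²)*(-6*(-2)))*(-19) = ((4*(3 - √7)²)*12)*(-19) = (48*(3 - √7)²)*(-19) = -912*(3 - √7)²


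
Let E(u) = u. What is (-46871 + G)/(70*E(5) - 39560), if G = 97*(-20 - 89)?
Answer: 9574/6535 ≈ 1.4650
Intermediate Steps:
G = -10573 (G = 97*(-109) = -10573)
(-46871 + G)/(70*E(5) - 39560) = (-46871 - 10573)/(70*5 - 39560) = -57444/(350 - 39560) = -57444/(-39210) = -57444*(-1/39210) = 9574/6535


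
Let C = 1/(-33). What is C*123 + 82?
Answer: 861/11 ≈ 78.273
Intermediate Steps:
C = -1/33 ≈ -0.030303
C*123 + 82 = -1/33*123 + 82 = -41/11 + 82 = 861/11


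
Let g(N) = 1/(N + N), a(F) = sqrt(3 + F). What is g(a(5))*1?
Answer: sqrt(2)/8 ≈ 0.17678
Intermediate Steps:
g(N) = 1/(2*N)
g(a(5))*1 = (1/(2*(sqrt(3 + 5))))*1 = (1/(2*(sqrt(8))))*1 = (1/(2*((2*sqrt(2)))))*1 = ((sqrt(2)/4)/2)*1 = (sqrt(2)/8)*1 = sqrt(2)/8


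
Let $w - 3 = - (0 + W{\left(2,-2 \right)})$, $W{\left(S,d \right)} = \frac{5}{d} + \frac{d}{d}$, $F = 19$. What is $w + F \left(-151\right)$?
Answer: $- \frac{5729}{2} \approx -2864.5$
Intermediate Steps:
$W{\left(S,d \right)} = 1 + \frac{5}{d}$ ($W{\left(S,d \right)} = \frac{5}{d} + 1 = 1 + \frac{5}{d}$)
$w = \frac{9}{2}$ ($w = 3 - \left(0 + \frac{5 - 2}{-2}\right) = 3 - \left(0 - \frac{3}{2}\right) = 3 - - \frac{3}{2} = 3 + \frac{3}{2} = \frac{9}{2} \approx 4.5$)
$w + F \left(-151\right) = \frac{9}{2} + 19 \left(-151\right) = \frac{9}{2} - 2869 = - \frac{5729}{2}$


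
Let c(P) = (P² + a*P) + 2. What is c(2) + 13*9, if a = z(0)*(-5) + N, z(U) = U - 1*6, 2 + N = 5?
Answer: 189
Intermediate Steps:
N = 3 (N = -2 + 5 = 3)
z(U) = -6 + U (z(U) = U - 6 = -6 + U)
a = 33 (a = (-6 + 0)*(-5) + 3 = -6*(-5) + 3 = 30 + 3 = 33)
c(P) = 2 + P² + 33*P (c(P) = (P² + 33*P) + 2 = 2 + P² + 33*P)
c(2) + 13*9 = (2 + 2² + 33*2) + 13*9 = (2 + 4 + 66) + 117 = 72 + 117 = 189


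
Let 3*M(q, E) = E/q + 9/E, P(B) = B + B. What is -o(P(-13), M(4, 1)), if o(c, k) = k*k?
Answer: -1369/144 ≈ -9.5069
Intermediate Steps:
P(B) = 2*B
M(q, E) = 3/E + E/(3*q) (M(q, E) = (E/q + 9/E)/3 = (9/E + E/q)/3 = 3/E + E/(3*q))
o(c, k) = k²
-o(P(-13), M(4, 1)) = -(3/1 + (⅓)*1/4)² = -(3*1 + (⅓)*1*(¼))² = -(3 + 1/12)² = -(37/12)² = -1*1369/144 = -1369/144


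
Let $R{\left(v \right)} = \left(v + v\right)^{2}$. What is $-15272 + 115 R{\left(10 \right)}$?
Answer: $30728$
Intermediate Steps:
$R{\left(v \right)} = 4 v^{2}$ ($R{\left(v \right)} = \left(2 v\right)^{2} = 4 v^{2}$)
$-15272 + 115 R{\left(10 \right)} = -15272 + 115 \cdot 4 \cdot 10^{2} = -15272 + 115 \cdot 4 \cdot 100 = -15272 + 115 \cdot 400 = -15272 + 46000 = 30728$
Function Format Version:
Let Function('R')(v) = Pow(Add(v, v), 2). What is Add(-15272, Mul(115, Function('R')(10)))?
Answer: 30728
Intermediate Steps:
Function('R')(v) = Mul(4, Pow(v, 2)) (Function('R')(v) = Pow(Mul(2, v), 2) = Mul(4, Pow(v, 2)))
Add(-15272, Mul(115, Function('R')(10))) = Add(-15272, Mul(115, Mul(4, Pow(10, 2)))) = Add(-15272, Mul(115, Mul(4, 100))) = Add(-15272, Mul(115, 400)) = Add(-15272, 46000) = 30728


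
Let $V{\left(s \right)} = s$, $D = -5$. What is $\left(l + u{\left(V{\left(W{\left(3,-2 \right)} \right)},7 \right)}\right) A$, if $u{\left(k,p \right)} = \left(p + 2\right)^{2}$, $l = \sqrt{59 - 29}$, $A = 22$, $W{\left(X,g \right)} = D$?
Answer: $1782 + 22 \sqrt{30} \approx 1902.5$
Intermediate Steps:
$W{\left(X,g \right)} = -5$
$l = \sqrt{30} \approx 5.4772$
$u{\left(k,p \right)} = \left(2 + p\right)^{2}$
$\left(l + u{\left(V{\left(W{\left(3,-2 \right)} \right)},7 \right)}\right) A = \left(\sqrt{30} + \left(2 + 7\right)^{2}\right) 22 = \left(\sqrt{30} + 9^{2}\right) 22 = \left(\sqrt{30} + 81\right) 22 = \left(81 + \sqrt{30}\right) 22 = 1782 + 22 \sqrt{30}$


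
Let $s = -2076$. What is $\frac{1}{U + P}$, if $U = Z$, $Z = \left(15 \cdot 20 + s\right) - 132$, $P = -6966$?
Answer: $- \frac{1}{8874} \approx -0.00011269$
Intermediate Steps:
$Z = -1908$ ($Z = \left(15 \cdot 20 - 2076\right) - 132 = \left(300 - 2076\right) - 132 = -1776 - 132 = -1908$)
$U = -1908$
$\frac{1}{U + P} = \frac{1}{-1908 - 6966} = \frac{1}{-8874} = - \frac{1}{8874}$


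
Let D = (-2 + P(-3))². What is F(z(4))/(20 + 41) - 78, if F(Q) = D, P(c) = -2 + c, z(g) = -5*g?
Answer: -4709/61 ≈ -77.197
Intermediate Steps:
D = 49 (D = (-2 + (-2 - 3))² = (-2 - 5)² = (-7)² = 49)
F(Q) = 49
F(z(4))/(20 + 41) - 78 = 49/(20 + 41) - 78 = 49/61 - 78 = -4709/61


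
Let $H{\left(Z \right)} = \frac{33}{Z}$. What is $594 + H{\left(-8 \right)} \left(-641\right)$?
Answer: $\frac{25905}{8} \approx 3238.1$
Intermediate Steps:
$594 + H{\left(-8 \right)} \left(-641\right) = 594 + \frac{33}{-8} \left(-641\right) = 594 + 33 \left(- \frac{1}{8}\right) \left(-641\right) = 594 - - \frac{21153}{8} = 594 + \frac{21153}{8} = \frac{25905}{8}$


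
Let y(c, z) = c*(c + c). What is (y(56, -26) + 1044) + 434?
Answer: 7750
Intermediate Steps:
y(c, z) = 2*c² (y(c, z) = c*(2*c) = 2*c²)
(y(56, -26) + 1044) + 434 = (2*56² + 1044) + 434 = (2*3136 + 1044) + 434 = (6272 + 1044) + 434 = 7316 + 434 = 7750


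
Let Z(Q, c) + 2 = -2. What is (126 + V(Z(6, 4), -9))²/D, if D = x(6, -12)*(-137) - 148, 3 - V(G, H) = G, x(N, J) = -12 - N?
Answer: 931/122 ≈ 7.6311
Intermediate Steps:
Z(Q, c) = -4 (Z(Q, c) = -2 - 2 = -4)
V(G, H) = 3 - G
D = 2318 (D = (-12 - 1*6)*(-137) - 148 = (-12 - 6)*(-137) - 148 = -18*(-137) - 148 = 2466 - 148 = 2318)
(126 + V(Z(6, 4), -9))²/D = (126 + (3 - 1*(-4)))²/2318 = (126 + (3 + 4))²*(1/2318) = (126 + 7)²*(1/2318) = 133²*(1/2318) = 17689*(1/2318) = 931/122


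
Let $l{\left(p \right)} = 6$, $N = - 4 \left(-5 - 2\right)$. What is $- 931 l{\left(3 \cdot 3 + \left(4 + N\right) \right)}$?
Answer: $-5586$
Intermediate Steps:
$N = 28$ ($N = \left(-4\right) \left(-7\right) = 28$)
$- 931 l{\left(3 \cdot 3 + \left(4 + N\right) \right)} = \left(-931\right) 6 = -5586$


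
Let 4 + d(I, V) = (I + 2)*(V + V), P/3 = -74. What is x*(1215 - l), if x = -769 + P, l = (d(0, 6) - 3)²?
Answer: -917666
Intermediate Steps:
P = -222 (P = 3*(-74) = -222)
d(I, V) = -4 + 2*V*(2 + I) (d(I, V) = -4 + (I + 2)*(V + V) = -4 + (2 + I)*(2*V) = -4 + 2*V*(2 + I))
l = 289 (l = ((-4 + 4*6 + 2*0*6) - 3)² = ((-4 + 24 + 0) - 3)² = (20 - 3)² = 17² = 289)
x = -991 (x = -769 - 222 = -991)
x*(1215 - l) = -991*(1215 - 1*289) = -991*(1215 - 289) = -991*926 = -917666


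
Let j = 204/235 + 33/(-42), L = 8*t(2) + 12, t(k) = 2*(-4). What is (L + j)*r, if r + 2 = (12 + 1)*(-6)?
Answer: 1366472/329 ≈ 4153.4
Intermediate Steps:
t(k) = -8
r = -80 (r = -2 + (12 + 1)*(-6) = -2 + 13*(-6) = -2 - 78 = -80)
L = -52 (L = 8*(-8) + 12 = -64 + 12 = -52)
j = 271/3290 (j = 204*(1/235) + 33*(-1/42) = 204/235 - 11/14 = 271/3290 ≈ 0.082371)
(L + j)*r = (-52 + 271/3290)*(-80) = -170809/3290*(-80) = 1366472/329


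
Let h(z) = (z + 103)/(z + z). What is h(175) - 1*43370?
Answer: -7589611/175 ≈ -43369.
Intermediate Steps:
h(z) = (103 + z)/(2*z) (h(z) = (103 + z)/((2*z)) = (103 + z)*(1/(2*z)) = (103 + z)/(2*z))
h(175) - 1*43370 = (½)*(103 + 175)/175 - 1*43370 = (½)*(1/175)*278 - 43370 = 139/175 - 43370 = -7589611/175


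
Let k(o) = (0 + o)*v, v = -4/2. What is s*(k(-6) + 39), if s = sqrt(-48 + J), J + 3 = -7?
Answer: 51*I*sqrt(58) ≈ 388.4*I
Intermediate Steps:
J = -10 (J = -3 - 7 = -10)
v = -2 (v = -4*1/2 = -2)
s = I*sqrt(58) (s = sqrt(-48 - 10) = sqrt(-58) = I*sqrt(58) ≈ 7.6158*I)
k(o) = -2*o (k(o) = (0 + o)*(-2) = o*(-2) = -2*o)
s*(k(-6) + 39) = (I*sqrt(58))*(-2*(-6) + 39) = (I*sqrt(58))*(12 + 39) = (I*sqrt(58))*51 = 51*I*sqrt(58)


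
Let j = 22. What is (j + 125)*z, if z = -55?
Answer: -8085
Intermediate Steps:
(j + 125)*z = (22 + 125)*(-55) = 147*(-55) = -8085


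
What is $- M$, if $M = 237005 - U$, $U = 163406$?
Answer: $-73599$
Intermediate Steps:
$M = 73599$ ($M = 237005 - 163406 = 73599$)
$- M = \left(-1\right) 73599 = -73599$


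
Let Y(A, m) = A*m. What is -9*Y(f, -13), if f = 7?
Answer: 819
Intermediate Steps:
-9*Y(f, -13) = -63*(-13) = -9*(-91) = 819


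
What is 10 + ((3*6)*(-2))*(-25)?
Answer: 910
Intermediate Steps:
10 + ((3*6)*(-2))*(-25) = 10 + (18*(-2))*(-25) = 10 - 36*(-25) = 10 + 900 = 910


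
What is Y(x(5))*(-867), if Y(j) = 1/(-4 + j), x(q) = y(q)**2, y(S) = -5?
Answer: -289/7 ≈ -41.286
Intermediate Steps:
x(q) = 25 (x(q) = (-5)**2 = 25)
Y(x(5))*(-867) = -867/(-4 + 25) = -867/21 = (1/21)*(-867) = -289/7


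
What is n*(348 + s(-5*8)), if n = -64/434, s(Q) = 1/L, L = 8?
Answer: -11140/217 ≈ -51.336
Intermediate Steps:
s(Q) = ⅛ (s(Q) = 1/8 = ⅛)
n = -32/217 (n = -64*1/434 = -32/217 ≈ -0.14747)
n*(348 + s(-5*8)) = -32*(348 + ⅛)/217 = -32/217*2785/8 = -11140/217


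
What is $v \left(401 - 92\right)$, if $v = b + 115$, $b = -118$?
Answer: $-927$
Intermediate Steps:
$v = -3$ ($v = -118 + 115 = -3$)
$v \left(401 - 92\right) = - 3 \left(401 - 92\right) = \left(-3\right) 309 = -927$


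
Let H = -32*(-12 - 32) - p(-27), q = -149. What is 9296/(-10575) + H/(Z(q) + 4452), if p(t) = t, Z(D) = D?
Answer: -24825563/45504225 ≈ -0.54557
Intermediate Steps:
H = 1435 (H = -32*(-12 - 32) - 1*(-27) = -32*(-44) + 27 = 1408 + 27 = 1435)
9296/(-10575) + H/(Z(q) + 4452) = 9296/(-10575) + 1435/(-149 + 4452) = 9296*(-1/10575) + 1435/4303 = -9296/10575 + 1435*(1/4303) = -9296/10575 + 1435/4303 = -24825563/45504225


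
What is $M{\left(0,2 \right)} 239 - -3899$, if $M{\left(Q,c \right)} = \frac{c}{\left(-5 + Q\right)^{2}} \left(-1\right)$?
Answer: $\frac{96997}{25} \approx 3879.9$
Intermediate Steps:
$M{\left(Q,c \right)} = - \frac{c}{\left(-5 + Q\right)^{2}}$ ($M{\left(Q,c \right)} = \frac{c}{\left(-5 + Q\right)^{2}} \left(-1\right) = - \frac{c}{\left(-5 + Q\right)^{2}}$)
$M{\left(0,2 \right)} 239 - -3899 = \left(-1\right) 2 \frac{1}{\left(-5 + 0\right)^{2}} \cdot 239 - -3899 = \left(-1\right) 2 \cdot \frac{1}{25} \cdot 239 + 3899 = \left(- \frac{2}{25}\right) 239 + 3899 = - \frac{478}{25} + 3899 = \frac{96997}{25}$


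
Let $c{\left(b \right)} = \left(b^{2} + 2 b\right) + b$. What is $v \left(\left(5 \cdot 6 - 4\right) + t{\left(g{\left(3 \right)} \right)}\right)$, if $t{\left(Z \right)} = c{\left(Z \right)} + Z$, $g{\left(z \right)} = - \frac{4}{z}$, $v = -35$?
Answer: $- \frac{7070}{9} \approx -785.56$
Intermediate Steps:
$c{\left(b \right)} = b^{2} + 3 b$
$t{\left(Z \right)} = Z + Z \left(3 + Z\right)$ ($t{\left(Z \right)} = Z \left(3 + Z\right) + Z = Z + Z \left(3 + Z\right)$)
$v \left(\left(5 \cdot 6 - 4\right) + t{\left(g{\left(3 \right)} \right)}\right) = - 35 \left(\left(5 \cdot 6 - 4\right) + - \frac{4}{3} \left(4 - \frac{4}{3}\right)\right) = - 35 \left(\left(30 - 4\right) + \left(-4\right) \frac{1}{3} \left(4 - \frac{4}{3}\right)\right) = - 35 \left(26 - \frac{4 \left(4 - \frac{4}{3}\right)}{3}\right) = - 35 \left(26 - \frac{32}{9}\right) = \left(-35\right) \frac{202}{9} = - \frac{7070}{9}$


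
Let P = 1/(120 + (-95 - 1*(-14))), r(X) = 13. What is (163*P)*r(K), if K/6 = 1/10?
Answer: 163/3 ≈ 54.333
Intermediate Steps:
K = ⅗ (K = 6/10 = 6*(⅒) = ⅗ ≈ 0.60000)
P = 1/39 (P = 1/(120 + (-95 + 14)) = 1/(120 - 81) = 1/39 ≈ 0.025641)
(163*P)*r(K) = (163*(1/39))*13 = (163/39)*13 = 163/3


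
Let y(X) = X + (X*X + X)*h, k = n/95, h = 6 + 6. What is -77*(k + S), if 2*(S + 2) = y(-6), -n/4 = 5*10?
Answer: -252945/19 ≈ -13313.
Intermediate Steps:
h = 12
n = -200 (n = -20*10 = -4*50 = -200)
k = -40/19 (k = -200/95 = -200*1/95 = -40/19 ≈ -2.1053)
y(X) = 12*X² + 13*X (y(X) = X + (X*X + X)*12 = X + (X² + X)*12 = X + (X + X²)*12 = X + (12*X + 12*X²) = 12*X² + 13*X)
S = 175 (S = -2 + (-6*(13 + 12*(-6)))/2 = -2 + (-6*(13 - 72))/2 = -2 + (-6*(-59))/2 = -2 + (½)*354 = -2 + 177 = 175)
-77*(k + S) = -77*(-40/19 + 175) = -77*3285/19 = -252945/19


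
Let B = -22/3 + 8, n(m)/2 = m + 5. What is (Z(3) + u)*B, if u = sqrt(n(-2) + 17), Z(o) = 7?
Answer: 14/3 + 2*sqrt(23)/3 ≈ 7.8639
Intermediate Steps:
n(m) = 10 + 2*m (n(m) = 2*(m + 5) = 2*(5 + m) = 10 + 2*m)
B = 2/3 (B = -22*1/3 + 8 = -22/3 + 8 = 2/3 ≈ 0.66667)
u = sqrt(23) (u = sqrt((10 + 2*(-2)) + 17) = sqrt((10 - 4) + 17) = sqrt(6 + 17) = sqrt(23) ≈ 4.7958)
(Z(3) + u)*B = (7 + sqrt(23))*(2/3) = 14/3 + 2*sqrt(23)/3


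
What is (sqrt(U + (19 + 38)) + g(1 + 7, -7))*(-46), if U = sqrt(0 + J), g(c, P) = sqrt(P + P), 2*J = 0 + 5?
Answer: -23*sqrt(228 + 2*sqrt(10)) - 46*I*sqrt(14) ≈ -352.08 - 172.12*I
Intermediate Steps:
J = 5/2 (J = (0 + 5)/2 = (1/2)*5 = 5/2 ≈ 2.5000)
g(c, P) = sqrt(2)*sqrt(P) (g(c, P) = sqrt(2*P) = sqrt(2)*sqrt(P))
U = sqrt(10)/2 (U = sqrt(0 + 5/2) = sqrt(5/2) = sqrt(10)/2 ≈ 1.5811)
(sqrt(U + (19 + 38)) + g(1 + 7, -7))*(-46) = (sqrt(sqrt(10)/2 + (19 + 38)) + sqrt(2)*sqrt(-7))*(-46) = (sqrt(sqrt(10)/2 + 57) + sqrt(2)*(I*sqrt(7)))*(-46) = (sqrt(57 + sqrt(10)/2) + I*sqrt(14))*(-46) = -46*sqrt(57 + sqrt(10)/2) - 46*I*sqrt(14)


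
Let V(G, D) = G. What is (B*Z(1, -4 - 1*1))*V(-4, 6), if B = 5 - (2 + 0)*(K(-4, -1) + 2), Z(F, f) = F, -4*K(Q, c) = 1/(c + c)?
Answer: -3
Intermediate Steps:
K(Q, c) = -1/(8*c) (K(Q, c) = -1/(4*(c + c)) = -1/(2*c)/4 = -1/(8*c))
B = 3/4 (B = 5 - (2 + 0)*(-1/8/(-1) + 2) = 5 - 2*(-1/8*(-1) + 2) = 5 - 2*(1/8 + 2) = 5 - 2*17/8 = 5 - 1*17/4 = 5 - 17/4 = 3/4 ≈ 0.75000)
(B*Z(1, -4 - 1*1))*V(-4, 6) = ((3/4)*1)*(-4) = (3/4)*(-4) = -3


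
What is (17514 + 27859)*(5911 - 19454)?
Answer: -614486539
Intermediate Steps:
(17514 + 27859)*(5911 - 19454) = 45373*(-13543) = -614486539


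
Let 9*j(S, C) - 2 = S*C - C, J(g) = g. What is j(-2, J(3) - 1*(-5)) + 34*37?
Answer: 11300/9 ≈ 1255.6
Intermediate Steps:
j(S, C) = 2/9 - C/9 + C*S/9 (j(S, C) = 2/9 + (S*C - C)/9 = 2/9 + (C*S - C)/9 = 2/9 + (-C + C*S)/9 = 2/9 + (-C/9 + C*S/9) = 2/9 - C/9 + C*S/9)
j(-2, J(3) - 1*(-5)) + 34*37 = (2/9 - (3 - 1*(-5))/9 + (⅑)*(3 - 1*(-5))*(-2)) + 34*37 = (2/9 - (3 + 5)/9 + (⅑)*(3 + 5)*(-2)) + 1258 = (2/9 - ⅑*8 + (⅑)*8*(-2)) + 1258 = (2/9 - 8/9 - 16/9) + 1258 = -22/9 + 1258 = 11300/9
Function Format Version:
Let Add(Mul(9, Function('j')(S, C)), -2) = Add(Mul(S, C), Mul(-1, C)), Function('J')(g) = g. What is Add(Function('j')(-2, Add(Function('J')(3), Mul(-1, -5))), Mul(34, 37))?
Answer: Rational(11300, 9) ≈ 1255.6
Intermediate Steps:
Function('j')(S, C) = Add(Rational(2, 9), Mul(Rational(-1, 9), C), Mul(Rational(1, 9), C, S)) (Function('j')(S, C) = Add(Rational(2, 9), Mul(Rational(1, 9), Add(Mul(S, C), Mul(-1, C)))) = Add(Rational(2, 9), Mul(Rational(1, 9), Add(Mul(C, S), Mul(-1, C)))) = Add(Rational(2, 9), Mul(Rational(1, 9), Add(Mul(-1, C), Mul(C, S)))) = Add(Rational(2, 9), Add(Mul(Rational(-1, 9), C), Mul(Rational(1, 9), C, S))) = Add(Rational(2, 9), Mul(Rational(-1, 9), C), Mul(Rational(1, 9), C, S)))
Add(Function('j')(-2, Add(Function('J')(3), Mul(-1, -5))), Mul(34, 37)) = Add(Add(Rational(2, 9), Mul(Rational(-1, 9), Add(3, Mul(-1, -5))), Mul(Rational(1, 9), Add(3, Mul(-1, -5)), -2)), Mul(34, 37)) = Add(Add(Rational(2, 9), Mul(Rational(-1, 9), Add(3, 5)), Mul(Rational(1, 9), Add(3, 5), -2)), 1258) = Add(Add(Rational(2, 9), Mul(Rational(-1, 9), 8), Mul(Rational(1, 9), 8, -2)), 1258) = Add(Add(Rational(2, 9), Rational(-8, 9), Rational(-16, 9)), 1258) = Add(Rational(-22, 9), 1258) = Rational(11300, 9)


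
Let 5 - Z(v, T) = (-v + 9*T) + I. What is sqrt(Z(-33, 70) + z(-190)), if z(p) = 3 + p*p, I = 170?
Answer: 5*sqrt(1411) ≈ 187.82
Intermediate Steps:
z(p) = 3 + p**2
Z(v, T) = -165 + v - 9*T (Z(v, T) = 5 - ((-v + 9*T) + 170) = 5 - (170 - v + 9*T) = 5 + (-170 + v - 9*T) = -165 + v - 9*T)
sqrt(Z(-33, 70) + z(-190)) = sqrt((-165 - 33 - 9*70) + (3 + (-190)**2)) = sqrt((-165 - 33 - 630) + (3 + 36100)) = sqrt(-828 + 36103) = sqrt(35275) = 5*sqrt(1411)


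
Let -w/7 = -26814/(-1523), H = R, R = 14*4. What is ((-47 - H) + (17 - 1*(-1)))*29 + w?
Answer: -3941893/1523 ≈ -2588.2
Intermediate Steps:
R = 56
H = 56
w = -187698/1523 (w = -(-187698)/(-1523) = -(-187698)*(-1)/1523 = -7*26814/1523 = -187698/1523 ≈ -123.24)
((-47 - H) + (17 - 1*(-1)))*29 + w = ((-47 - 1*56) + (17 - 1*(-1)))*29 - 187698/1523 = ((-47 - 56) + (17 + 1))*29 - 187698/1523 = (-103 + 18)*29 - 187698/1523 = -85*29 - 187698/1523 = -2465 - 187698/1523 = -3941893/1523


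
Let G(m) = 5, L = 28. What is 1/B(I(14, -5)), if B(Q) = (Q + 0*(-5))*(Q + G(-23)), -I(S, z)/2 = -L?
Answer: 1/3416 ≈ 0.00029274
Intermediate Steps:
I(S, z) = 56 (I(S, z) = -(-2)*28 = -2*(-28) = 56)
B(Q) = Q*(5 + Q) (B(Q) = (Q + 0*(-5))*(Q + 5) = (Q + 0)*(5 + Q) = Q*(5 + Q))
1/B(I(14, -5)) = 1/(56*(5 + 56)) = 1/(56*61) = 1/3416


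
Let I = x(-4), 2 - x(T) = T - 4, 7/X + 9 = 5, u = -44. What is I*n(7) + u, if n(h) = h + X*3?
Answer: -53/2 ≈ -26.500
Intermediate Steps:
X = -7/4 (X = 7/(-9 + 5) = 7/(-4) = 7*(-1/4) = -7/4 ≈ -1.7500)
x(T) = 6 - T (x(T) = 2 - (T - 4) = 2 - (-4 + T) = 2 + (4 - T) = 6 - T)
n(h) = -21/4 + h (n(h) = h - 7/4*3 = h - 21/4 = -21/4 + h)
I = 10 (I = 6 - 1*(-4) = 6 + 4 = 10)
I*n(7) + u = 10*(-21/4 + 7) - 44 = 10*(7/4) - 44 = 35/2 - 44 = -53/2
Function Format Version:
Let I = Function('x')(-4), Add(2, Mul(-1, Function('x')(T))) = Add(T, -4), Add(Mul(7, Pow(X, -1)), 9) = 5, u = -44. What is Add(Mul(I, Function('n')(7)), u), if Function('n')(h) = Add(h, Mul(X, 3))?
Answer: Rational(-53, 2) ≈ -26.500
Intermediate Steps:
X = Rational(-7, 4) (X = Mul(7, Pow(Add(-9, 5), -1)) = Mul(7, Pow(-4, -1)) = Mul(7, Rational(-1, 4)) = Rational(-7, 4) ≈ -1.7500)
Function('x')(T) = Add(6, Mul(-1, T)) (Function('x')(T) = Add(2, Mul(-1, Add(T, -4))) = Add(2, Mul(-1, Add(-4, T))) = Add(2, Add(4, Mul(-1, T))) = Add(6, Mul(-1, T)))
Function('n')(h) = Add(Rational(-21, 4), h) (Function('n')(h) = Add(h, Mul(Rational(-7, 4), 3)) = Add(h, Rational(-21, 4)) = Add(Rational(-21, 4), h))
I = 10 (I = Add(6, Mul(-1, -4)) = Add(6, 4) = 10)
Add(Mul(I, Function('n')(7)), u) = Add(Mul(10, Add(Rational(-21, 4), 7)), -44) = Add(Mul(10, Rational(7, 4)), -44) = Add(Rational(35, 2), -44) = Rational(-53, 2)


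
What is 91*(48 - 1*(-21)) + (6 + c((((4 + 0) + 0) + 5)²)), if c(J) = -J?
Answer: 6204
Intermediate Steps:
91*(48 - 1*(-21)) + (6 + c((((4 + 0) + 0) + 5)²)) = 91*(48 - 1*(-21)) + (6 - (((4 + 0) + 0) + 5)²) = 91*(48 + 21) + (6 - ((4 + 0) + 5)²) = 91*69 + (6 - (4 + 5)²) = 6279 + (6 - 1*9²) = 6279 + (6 - 1*81) = 6279 + (6 - 81) = 6279 - 75 = 6204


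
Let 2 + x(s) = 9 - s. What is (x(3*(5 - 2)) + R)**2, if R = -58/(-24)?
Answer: 25/144 ≈ 0.17361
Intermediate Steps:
x(s) = 7 - s (x(s) = -2 + (9 - s) = 7 - s)
R = 29/12 (R = -58*(-1/24) = 29/12 ≈ 2.4167)
(x(3*(5 - 2)) + R)**2 = ((7 - 3*(5 - 2)) + 29/12)**2 = ((7 - 3*3) + 29/12)**2 = ((7 - 1*9) + 29/12)**2 = ((7 - 9) + 29/12)**2 = (-2 + 29/12)**2 = (5/12)**2 = 25/144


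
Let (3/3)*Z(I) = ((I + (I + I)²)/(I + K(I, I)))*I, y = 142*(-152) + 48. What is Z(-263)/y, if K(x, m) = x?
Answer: -276413/43072 ≈ -6.4175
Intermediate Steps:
y = -21536 (y = -21584 + 48 = -21536)
Z(I) = I/2 + 2*I² (Z(I) = ((I + (I + I)²)/(I + I))*I = ((I + (2*I)²)/((2*I)))*I = ((I + 4*I²)*(1/(2*I)))*I = ((I + 4*I²)/(2*I))*I = I/2 + 2*I²)
Z(-263)/y = ((½)*(-263)*(1 + 4*(-263)))/(-21536) = ((½)*(-263)*(1 - 1052))*(-1/21536) = ((½)*(-263)*(-1051))*(-1/21536) = (276413/2)*(-1/21536) = -276413/43072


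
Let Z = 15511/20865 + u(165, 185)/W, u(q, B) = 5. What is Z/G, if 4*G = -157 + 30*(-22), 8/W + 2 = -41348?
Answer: 2156857331/17046705 ≈ 126.53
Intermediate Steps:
W = -4/20675 (W = 8/(-2 - 41348) = 8/(-41350) = 8*(-1/41350) = -4/20675 ≈ -0.00019347)
G = -817/4 (G = (-157 + 30*(-22))/4 = (-157 - 660)/4 = (¼)*(-817) = -817/4 ≈ -204.25)
Z = -2156857331/83460 (Z = 15511/20865 + 5/(-4/20675) = 15511*(1/20865) + 5*(-20675/4) = 15511/20865 - 103375/4 = -2156857331/83460 ≈ -25843.)
Z/G = -2156857331/(83460*(-817/4)) = -2156857331/83460*(-4/817) = 2156857331/17046705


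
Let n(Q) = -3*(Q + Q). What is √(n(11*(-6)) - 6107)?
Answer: I*√5711 ≈ 75.571*I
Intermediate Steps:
n(Q) = -6*Q
√(n(11*(-6)) - 6107) = √(-66*(-6) - 6107) = √(-6*(-66) - 6107) = √(396 - 6107) = √(-5711) = I*√5711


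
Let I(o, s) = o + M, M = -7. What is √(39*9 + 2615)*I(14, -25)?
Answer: 7*√2966 ≈ 381.23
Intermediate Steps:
I(o, s) = -7 + o (I(o, s) = o - 7 = -7 + o)
√(39*9 + 2615)*I(14, -25) = √(39*9 + 2615)*(-7 + 14) = √(351 + 2615)*7 = √2966*7 = 7*√2966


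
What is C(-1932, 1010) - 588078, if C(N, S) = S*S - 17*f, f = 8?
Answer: 431886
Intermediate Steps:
C(N, S) = -136 + S² (C(N, S) = S*S - 17*8 = S² - 136 = -136 + S²)
C(-1932, 1010) - 588078 = (-136 + 1010²) - 588078 = (-136 + 1020100) - 588078 = 1019964 - 588078 = 431886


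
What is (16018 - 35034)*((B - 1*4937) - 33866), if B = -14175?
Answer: 1007429648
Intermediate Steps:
(16018 - 35034)*((B - 1*4937) - 33866) = (16018 - 35034)*((-14175 - 1*4937) - 33866) = -19016*((-14175 - 4937) - 33866) = -19016*(-19112 - 33866) = -19016*(-52978) = 1007429648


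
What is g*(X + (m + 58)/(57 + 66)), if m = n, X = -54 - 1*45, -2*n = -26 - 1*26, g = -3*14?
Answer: 169302/41 ≈ 4129.3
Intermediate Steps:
g = -42
n = 26 (n = -(-26 - 1*26)/2 = -(-26 - 26)/2 = -½*(-52) = 26)
X = -99 (X = -54 - 45 = -99)
m = 26
g*(X + (m + 58)/(57 + 66)) = -42*(-99 + (26 + 58)/(57 + 66)) = -42*(-99 + 84/123) = -42*(-99 + 84*(1/123)) = -42*(-99 + 28/41) = -42*(-4031/41) = 169302/41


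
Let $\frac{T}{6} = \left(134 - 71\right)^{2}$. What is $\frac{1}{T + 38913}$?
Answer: $\frac{1}{62727} \approx 1.5942 \cdot 10^{-5}$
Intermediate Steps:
$T = 23814$ ($T = 6 \left(134 - 71\right)^{2} = 6 \cdot 63^{2} = 6 \cdot 3969 = 23814$)
$\frac{1}{T + 38913} = \frac{1}{23814 + 38913} = \frac{1}{62727}$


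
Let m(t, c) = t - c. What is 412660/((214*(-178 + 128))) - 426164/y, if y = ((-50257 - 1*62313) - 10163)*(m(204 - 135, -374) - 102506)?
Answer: -258459464925047/6701676525765 ≈ -38.566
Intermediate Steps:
y = 12526498179 (y = ((-50257 - 1*62313) - 10163)*(((204 - 135) - 1*(-374)) - 102506) = ((-50257 - 62313) - 10163)*((69 + 374) - 102506) = (-112570 - 10163)*(443 - 102506) = -122733*(-102063) = 12526498179)
412660/((214*(-178 + 128))) - 426164/y = 412660/((214*(-178 + 128))) - 426164/12526498179 = 412660/((214*(-50))) - 426164*1/12526498179 = 412660/(-10700) - 426164/12526498179 = 412660*(-1/10700) - 426164/12526498179 = -20633/535 - 426164/12526498179 = -258459464925047/6701676525765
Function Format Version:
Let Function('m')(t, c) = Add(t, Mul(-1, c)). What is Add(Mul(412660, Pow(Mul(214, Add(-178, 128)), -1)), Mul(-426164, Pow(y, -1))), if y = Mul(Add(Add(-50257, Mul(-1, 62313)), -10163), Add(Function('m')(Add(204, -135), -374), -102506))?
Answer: Rational(-258459464925047, 6701676525765) ≈ -38.566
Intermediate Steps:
y = 12526498179 (y = Mul(Add(Add(-50257, Mul(-1, 62313)), -10163), Add(Add(Add(204, -135), Mul(-1, -374)), -102506)) = Mul(Add(Add(-50257, -62313), -10163), Add(Add(69, 374), -102506)) = Mul(Add(-112570, -10163), Add(443, -102506)) = Mul(-122733, -102063) = 12526498179)
Add(Mul(412660, Pow(Mul(214, Add(-178, 128)), -1)), Mul(-426164, Pow(y, -1))) = Add(Mul(412660, Pow(Mul(214, Add(-178, 128)), -1)), Mul(-426164, Pow(12526498179, -1))) = Add(Mul(412660, Pow(Mul(214, -50), -1)), Mul(-426164, Rational(1, 12526498179))) = Add(Mul(412660, Pow(-10700, -1)), Rational(-426164, 12526498179)) = Add(Mul(412660, Rational(-1, 10700)), Rational(-426164, 12526498179)) = Add(Rational(-20633, 535), Rational(-426164, 12526498179)) = Rational(-258459464925047, 6701676525765)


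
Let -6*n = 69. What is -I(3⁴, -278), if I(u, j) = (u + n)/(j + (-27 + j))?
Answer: 139/1166 ≈ 0.11921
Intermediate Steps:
n = -23/2 (n = -⅙*69 = -23/2 ≈ -11.500)
I(u, j) = (-23/2 + u)/(-27 + 2*j) (I(u, j) = (u - 23/2)/(j + (-27 + j)) = (-23/2 + u)/(-27 + 2*j))
-I(3⁴, -278) = -(-23 + 2*3⁴)/(2*(-27 + 2*(-278))) = -(-23 + 2*81)/(2*(-27 - 556)) = -(-23 + 162)/(2*(-583)) = -(-1)*139/(2*583) = -1*(-139/1166) = 139/1166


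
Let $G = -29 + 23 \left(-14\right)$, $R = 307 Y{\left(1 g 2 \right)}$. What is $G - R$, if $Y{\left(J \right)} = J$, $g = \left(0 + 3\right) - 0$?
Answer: $-2193$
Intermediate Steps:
$g = 3$ ($g = 3 + 0 = 3$)
$R = 1842$ ($R = 307 \cdot 1 \cdot 3 \cdot 2 = 307 \cdot 3 \cdot 2 = 307 \cdot 6 = 1842$)
$G = -351$ ($G = -29 - 322 = -351$)
$G - R = -351 - 1842 = -2193$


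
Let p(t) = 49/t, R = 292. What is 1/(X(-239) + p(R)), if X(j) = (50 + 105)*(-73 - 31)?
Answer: -292/4706991 ≈ -6.2035e-5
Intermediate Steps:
X(j) = -16120 (X(j) = 155*(-104) = -16120)
1/(X(-239) + p(R)) = 1/(-16120 + 49/292) = 1/(-4706991/292) = -292/4706991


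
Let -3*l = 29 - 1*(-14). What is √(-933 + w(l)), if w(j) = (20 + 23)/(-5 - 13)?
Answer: I*√33674/6 ≈ 30.584*I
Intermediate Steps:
l = -43/3 (l = -(29 - 1*(-14))/3 = -(29 + 14)/3 = -⅓*43 = -43/3 ≈ -14.333)
w(j) = -43/18 (w(j) = 43/(-18) = 43*(-1/18) = -43/18)
√(-933 + w(l)) = √(-933 - 43/18) = √(-16837/18) = I*√33674/6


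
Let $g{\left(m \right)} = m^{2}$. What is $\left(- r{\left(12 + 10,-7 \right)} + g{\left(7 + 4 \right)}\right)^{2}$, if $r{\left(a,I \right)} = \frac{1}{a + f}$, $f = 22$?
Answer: $\frac{28334329}{1936} \approx 14636.0$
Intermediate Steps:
$r{\left(a,I \right)} = \frac{1}{22 + a}$ ($r{\left(a,I \right)} = \frac{1}{a + 22} = \frac{1}{22 + a}$)
$\left(- r{\left(12 + 10,-7 \right)} + g{\left(7 + 4 \right)}\right)^{2} = \left(- \frac{1}{22 + \left(12 + 10\right)} + \left(7 + 4\right)^{2}\right)^{2} = \left(- \frac{1}{22 + 22} + 11^{2}\right)^{2} = \left(- \frac{1}{44} + 121\right)^{2} = \left(\frac{5323}{44}\right)^{2} = \frac{28334329}{1936}$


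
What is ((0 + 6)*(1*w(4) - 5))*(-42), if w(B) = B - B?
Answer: 1260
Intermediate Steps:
w(B) = 0
((0 + 6)*(1*w(4) - 5))*(-42) = ((0 + 6)*(1*0 - 5))*(-42) = (6*(0 - 5))*(-42) = (6*(-5))*(-42) = -30*(-42) = 1260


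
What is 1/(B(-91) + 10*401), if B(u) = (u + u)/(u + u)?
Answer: 1/4011 ≈ 0.00024931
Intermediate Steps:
B(u) = 1 (B(u) = (2*u)/((2*u)) = (2*u)*(1/(2*u)) = 1)
1/(B(-91) + 10*401) = 1/(1 + 10*401) = 1/(1 + 4010) = 1/4011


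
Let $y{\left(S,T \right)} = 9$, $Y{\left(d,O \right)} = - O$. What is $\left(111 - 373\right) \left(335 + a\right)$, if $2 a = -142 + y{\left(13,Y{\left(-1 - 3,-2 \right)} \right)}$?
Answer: $-70347$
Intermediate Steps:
$a = - \frac{133}{2}$ ($a = \frac{-142 + 9}{2} = \frac{1}{2} \left(-133\right) = - \frac{133}{2} \approx -66.5$)
$\left(111 - 373\right) \left(335 + a\right) = \left(111 - 373\right) \left(335 - \frac{133}{2}\right) = \left(-262\right) \frac{537}{2} = -70347$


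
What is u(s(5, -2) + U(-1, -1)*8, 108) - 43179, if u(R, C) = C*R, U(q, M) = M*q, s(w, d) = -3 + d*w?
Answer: -43719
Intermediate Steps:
u(s(5, -2) + U(-1, -1)*8, 108) - 43179 = 108*((-3 - 2*5) - 1*(-1)*8) - 43179 = 108*((-3 - 10) + 1*8) - 43179 = 108*(-13 + 8) - 43179 = 108*(-5) - 43179 = -540 - 43179 = -43719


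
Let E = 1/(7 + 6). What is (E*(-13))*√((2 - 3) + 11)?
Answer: -√10 ≈ -3.1623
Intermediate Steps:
E = 1/13 ≈ 0.076923
(E*(-13))*√((2 - 3) + 11) = ((1/13)*(-13))*√((2 - 3) + 11) = -√(-1 + 11) = -√10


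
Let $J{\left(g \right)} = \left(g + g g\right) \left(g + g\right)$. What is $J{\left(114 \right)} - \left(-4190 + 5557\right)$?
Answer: $2987713$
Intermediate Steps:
$J{\left(g \right)} = 2 g \left(g + g^{2}\right)$ ($J{\left(g \right)} = \left(g + g^{2}\right) 2 g = 2 g \left(g + g^{2}\right)$)
$J{\left(114 \right)} - \left(-4190 + 5557\right) = 2 \cdot 114^{2} \left(1 + 114\right) - \left(-4190 + 5557\right) = 2 \cdot 12996 \cdot 115 - 1367 = 2989080 - 1367 = 2987713$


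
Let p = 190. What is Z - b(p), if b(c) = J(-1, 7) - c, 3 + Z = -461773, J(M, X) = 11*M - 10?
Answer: -461565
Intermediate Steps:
J(M, X) = -10 + 11*M
Z = -461776 (Z = -3 - 461773 = -461776)
b(c) = -21 - c (b(c) = (-10 + 11*(-1)) - c = (-10 - 11) - c = -21 - c)
Z - b(p) = -461776 - (-21 - 1*190) = -461776 - (-21 - 190) = -461776 - 1*(-211) = -461776 + 211 = -461565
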